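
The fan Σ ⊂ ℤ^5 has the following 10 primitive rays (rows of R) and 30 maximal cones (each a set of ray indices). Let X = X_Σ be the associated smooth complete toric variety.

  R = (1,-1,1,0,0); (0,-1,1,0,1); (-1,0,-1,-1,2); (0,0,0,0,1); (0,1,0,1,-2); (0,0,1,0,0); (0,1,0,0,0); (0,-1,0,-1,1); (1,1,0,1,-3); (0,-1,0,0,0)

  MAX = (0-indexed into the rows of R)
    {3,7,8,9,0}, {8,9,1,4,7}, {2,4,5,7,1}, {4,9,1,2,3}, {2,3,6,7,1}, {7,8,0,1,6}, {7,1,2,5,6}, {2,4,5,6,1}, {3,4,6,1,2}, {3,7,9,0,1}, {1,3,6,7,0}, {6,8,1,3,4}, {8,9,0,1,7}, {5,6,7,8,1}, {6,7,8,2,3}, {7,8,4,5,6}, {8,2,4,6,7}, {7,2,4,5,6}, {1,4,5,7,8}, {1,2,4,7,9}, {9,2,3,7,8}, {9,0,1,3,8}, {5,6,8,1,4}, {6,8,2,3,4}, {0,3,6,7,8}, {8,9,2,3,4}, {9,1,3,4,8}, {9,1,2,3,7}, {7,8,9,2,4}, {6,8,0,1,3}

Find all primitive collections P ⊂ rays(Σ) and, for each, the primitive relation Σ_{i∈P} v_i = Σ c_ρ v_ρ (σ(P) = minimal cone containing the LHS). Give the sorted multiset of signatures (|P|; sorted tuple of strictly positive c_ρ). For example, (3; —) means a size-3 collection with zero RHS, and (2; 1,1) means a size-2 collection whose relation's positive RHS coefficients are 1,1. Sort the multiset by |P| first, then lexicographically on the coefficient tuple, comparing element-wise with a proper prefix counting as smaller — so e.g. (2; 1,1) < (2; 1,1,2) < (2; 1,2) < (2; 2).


Primitive collections (11):

  {6,9}:  v_{6} + v_{9} = 0  ⇒ sig = (2; —)
  {0,2}:  v_{0} + v_{2} = v_{3} + v_{7}  ⇒ sig = (2; 1,1)
  {0,4}:  v_{0} + v_{4} = v_{1} + v_{8}  ⇒ sig = (2; 1,1)
  {3,5}:  v_{3} + v_{5} = v_{1} + v_{6}  ⇒ sig = (2; 1,1)
  {5,9}:  v_{5} + v_{9} = v_{1} + v_{4} + v_{7}  ⇒ sig = (2; 1,1,1)
  {0,5}:  v_{0} + v_{5} = 2·v_{1} + v_{6} + v_{7} + v_{8}  ⇒ sig = (2; 1,1,1,2)
  {1,2,8}:  v_{1} + v_{2} + v_{8} = 0  ⇒ sig = (3; —)
  {3,4,7}:  v_{3} + v_{4} + v_{7} = 0  ⇒ sig = (3; —)
  {2,5,8}:  v_{2} + v_{5} + v_{8} = v_{4} + v_{6} + v_{7}  ⇒ sig = (3; 1,1,1)
  {1,3,7,8}:  v_{1} + v_{3} + v_{7} + v_{8} = v_{0}  ⇒ sig = (4; 1)
  {1,4,6,7}:  v_{1} + v_{4} + v_{6} + v_{7} = v_{5}  ⇒ sig = (4; 1)

so the primitive-relation signature multiset is
    (2; —)
    (2; 1,1)
    (2; 1,1)
    (2; 1,1)
    (2; 1,1,1)
    (2; 1,1,1,2)
    (3; —)
    (3; —)
    (3; 1,1,1)
    (4; 1)
    (4; 1)


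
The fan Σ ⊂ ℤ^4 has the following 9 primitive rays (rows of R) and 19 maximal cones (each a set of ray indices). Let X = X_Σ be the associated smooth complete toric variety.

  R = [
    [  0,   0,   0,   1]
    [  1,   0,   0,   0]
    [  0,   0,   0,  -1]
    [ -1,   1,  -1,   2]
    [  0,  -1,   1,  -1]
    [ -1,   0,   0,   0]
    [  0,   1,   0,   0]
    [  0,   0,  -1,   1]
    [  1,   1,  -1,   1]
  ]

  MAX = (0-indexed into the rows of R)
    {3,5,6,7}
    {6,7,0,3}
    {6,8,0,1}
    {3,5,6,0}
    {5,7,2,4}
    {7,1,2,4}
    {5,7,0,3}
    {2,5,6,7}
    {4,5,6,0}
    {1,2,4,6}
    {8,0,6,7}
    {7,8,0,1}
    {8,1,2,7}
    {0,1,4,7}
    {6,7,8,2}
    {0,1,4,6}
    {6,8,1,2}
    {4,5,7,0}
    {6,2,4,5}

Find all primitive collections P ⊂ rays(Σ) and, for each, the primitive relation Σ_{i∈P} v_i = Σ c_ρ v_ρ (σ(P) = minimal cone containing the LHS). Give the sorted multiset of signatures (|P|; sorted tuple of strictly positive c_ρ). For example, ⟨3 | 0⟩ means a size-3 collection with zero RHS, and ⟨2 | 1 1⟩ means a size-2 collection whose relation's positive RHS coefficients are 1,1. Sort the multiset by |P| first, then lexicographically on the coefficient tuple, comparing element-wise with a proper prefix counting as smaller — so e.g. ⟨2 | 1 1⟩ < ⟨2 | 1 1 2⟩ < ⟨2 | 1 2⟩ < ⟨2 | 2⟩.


Minimal non-faces — 11 found among 9 rays, 19 max cones:

  P = {0,2}:  v_{0} + v_{2} = 0  ⇒ sig = ⟨2 | 0⟩
  P = {1,5}:  v_{1} + v_{5} = 0  ⇒ sig = ⟨2 | 0⟩
  P = {4,8}:  v_{4} + v_{8} = v_{1}  ⇒ sig = ⟨2 | 1⟩
  P = {3,4}:  v_{3} + v_{4} = v_{0} + v_{5}  ⇒ sig = ⟨2 | 1 1⟩
  P = {5,8}:  v_{5} + v_{8} = v_{6} + v_{7}  ⇒ sig = ⟨2 | 1 1⟩
  P = {1,3}:  v_{1} + v_{3} = v_{0} + v_{6} + v_{7}  ⇒ sig = ⟨2 | 1 1 1⟩
  P = {2,3}:  v_{2} + v_{3} = v_{5} + v_{6} + v_{7}  ⇒ sig = ⟨2 | 1 1 1⟩
  P = {3,8}:  v_{3} + v_{8} = v_{0} + 2·v_{6} + 2·v_{7}  ⇒ sig = ⟨2 | 1 2 2⟩
  P = {4,6,7}:  v_{4} + v_{6} + v_{7} = 0  ⇒ sig = ⟨3 | 0⟩
  P = {1,6,7}:  v_{1} + v_{6} + v_{7} = v_{8}  ⇒ sig = ⟨3 | 1⟩
  P = {0,5,6,7}:  v_{0} + v_{5} + v_{6} + v_{7} = v_{3}  ⇒ sig = ⟨4 | 1⟩

so the primitive-relation signature multiset is
{ ⟨2 | 0⟩ ×2,  ⟨2 | 1⟩,  ⟨2 | 1 1⟩ ×2,  ⟨2 | 1 1 1⟩ ×2,  ⟨2 | 1 2 2⟩,  ⟨3 | 0⟩,  ⟨3 | 1⟩,  ⟨4 | 1⟩ }


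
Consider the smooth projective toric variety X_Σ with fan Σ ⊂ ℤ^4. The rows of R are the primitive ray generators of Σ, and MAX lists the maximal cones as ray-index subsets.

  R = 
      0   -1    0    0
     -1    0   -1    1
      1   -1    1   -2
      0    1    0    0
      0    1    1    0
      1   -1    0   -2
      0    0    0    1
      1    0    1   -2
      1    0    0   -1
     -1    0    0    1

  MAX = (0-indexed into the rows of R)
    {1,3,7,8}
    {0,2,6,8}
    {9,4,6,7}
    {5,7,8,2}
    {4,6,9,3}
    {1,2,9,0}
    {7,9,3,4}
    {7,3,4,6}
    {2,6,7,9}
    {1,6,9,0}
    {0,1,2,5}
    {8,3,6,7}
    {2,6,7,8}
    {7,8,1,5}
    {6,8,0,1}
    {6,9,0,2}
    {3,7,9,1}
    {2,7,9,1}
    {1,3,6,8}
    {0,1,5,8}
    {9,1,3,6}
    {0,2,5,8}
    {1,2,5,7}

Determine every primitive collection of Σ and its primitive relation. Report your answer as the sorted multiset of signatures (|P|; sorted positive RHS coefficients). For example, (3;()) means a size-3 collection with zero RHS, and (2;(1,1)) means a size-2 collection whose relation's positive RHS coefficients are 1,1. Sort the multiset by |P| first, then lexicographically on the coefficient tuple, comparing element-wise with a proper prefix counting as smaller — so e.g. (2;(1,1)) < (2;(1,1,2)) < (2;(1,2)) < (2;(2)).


The 16 primitive collections of Σ (r=10, n=4):

  P={0,3}:  v_{0} + v_{3} = 0  →  sig = (2;())
  P={8,9}:  v_{8} + v_{9} = 0  →  sig = (2;())
  P={0,7}:  v_{0} + v_{7} = v_{2}  →  sig = (2;(1))
  P={2,3}:  v_{2} + v_{3} = v_{7}  →  sig = (2;(1))
  P={4,5}:  v_{4} + v_{5} = v_{7}  →  sig = (2;(1))
  P={1,4}:  v_{1} + v_{4} = v_{3} + v_{9}  →  sig = (2;(1,1))
  P={5,6}:  v_{5} + v_{6} = v_{0} + v_{8}  →  sig = (2;(1,1))
  P={5,9}:  v_{5} + v_{9} = v_{1} + v_{2}  →  sig = (2;(1,1))
  P={0,4}:  v_{0} + v_{4} = v_{6} + v_{7} + v_{9}  →  sig = (2;(1,1,1))
  P={3,5}:  v_{3} + v_{5} = v_{1} + v_{7} + v_{8}  →  sig = (2;(1,1,1))
  P={4,8}:  v_{4} + v_{8} = v_{3} + v_{6} + v_{7}  →  sig = (2;(1,1,1))
  P={2,4}:  v_{2} + v_{4} = v_{6} + 2·v_{7} + v_{9}  →  sig = (2;(1,1,2))
  P={1,6,7}:  v_{1} + v_{6} + v_{7} = 0  →  sig = (3;())
  P={1,2,6}:  v_{1} + v_{2} + v_{6} = v_{0}  →  sig = (3;(1))
  P={1,2,8}:  v_{1} + v_{2} + v_{8} = v_{5}  →  sig = (3;(1))
  P={3,6,7,9}:  v_{3} + v_{6} + v_{7} + v_{9} = v_{4}  →  sig = (4;(1))

Hence PRS(X_Σ) =
    |P|=2: 12 collections, coeffs (), (), (1), (1), (1), (1,1), (1,1), (1,1), (1,1,1), (1,1,1), (1,1,1), (1,1,2)
    |P|=3: 3 collections, coeffs (), (1), (1)
    |P|=4: 1 collection, coeffs (1)


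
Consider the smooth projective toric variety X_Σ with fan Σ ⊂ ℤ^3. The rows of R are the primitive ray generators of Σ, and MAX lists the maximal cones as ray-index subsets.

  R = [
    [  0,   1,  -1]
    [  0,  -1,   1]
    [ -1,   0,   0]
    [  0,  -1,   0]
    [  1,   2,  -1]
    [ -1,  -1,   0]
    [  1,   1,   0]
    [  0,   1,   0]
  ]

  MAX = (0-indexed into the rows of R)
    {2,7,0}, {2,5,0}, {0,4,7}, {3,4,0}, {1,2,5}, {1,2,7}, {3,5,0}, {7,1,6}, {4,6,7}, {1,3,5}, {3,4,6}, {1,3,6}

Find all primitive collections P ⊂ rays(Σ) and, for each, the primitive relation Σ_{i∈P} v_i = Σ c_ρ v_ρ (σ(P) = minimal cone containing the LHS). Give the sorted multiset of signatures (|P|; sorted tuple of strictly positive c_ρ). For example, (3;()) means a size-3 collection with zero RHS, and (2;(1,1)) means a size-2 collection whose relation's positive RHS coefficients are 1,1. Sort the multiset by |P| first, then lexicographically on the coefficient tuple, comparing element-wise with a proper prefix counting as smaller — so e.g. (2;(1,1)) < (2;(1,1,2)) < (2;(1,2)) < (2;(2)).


Minimal non-faces — 10 found among 8 rays, 12 max cones:

  P={0,1}:  v_{0} + v_{1} = 0  ⇒ sig = (2;())
  P={3,7}:  v_{3} + v_{7} = 0  ⇒ sig = (2;())
  P={5,6}:  v_{5} + v_{6} = 0  ⇒ sig = (2;())
  P={0,6}:  v_{0} + v_{6} = v_{4}  ⇒ sig = (2;(1))
  P={1,4}:  v_{1} + v_{4} = v_{6}  ⇒ sig = (2;(1))
  P={2,3}:  v_{2} + v_{3} = v_{5}  ⇒ sig = (2;(1))
  P={2,6}:  v_{2} + v_{6} = v_{7}  ⇒ sig = (2;(1))
  P={4,5}:  v_{4} + v_{5} = v_{0}  ⇒ sig = (2;(1))
  P={5,7}:  v_{5} + v_{7} = v_{2}  ⇒ sig = (2;(1))
  P={2,4}:  v_{2} + v_{4} = v_{0} + v_{7}  ⇒ sig = (2;(1,1))

Sorted signature multiset PRS(X):
    |P|=2: 10 collections, coeffs (), (), (), (1), (1), (1), (1), (1), (1), (1,1)


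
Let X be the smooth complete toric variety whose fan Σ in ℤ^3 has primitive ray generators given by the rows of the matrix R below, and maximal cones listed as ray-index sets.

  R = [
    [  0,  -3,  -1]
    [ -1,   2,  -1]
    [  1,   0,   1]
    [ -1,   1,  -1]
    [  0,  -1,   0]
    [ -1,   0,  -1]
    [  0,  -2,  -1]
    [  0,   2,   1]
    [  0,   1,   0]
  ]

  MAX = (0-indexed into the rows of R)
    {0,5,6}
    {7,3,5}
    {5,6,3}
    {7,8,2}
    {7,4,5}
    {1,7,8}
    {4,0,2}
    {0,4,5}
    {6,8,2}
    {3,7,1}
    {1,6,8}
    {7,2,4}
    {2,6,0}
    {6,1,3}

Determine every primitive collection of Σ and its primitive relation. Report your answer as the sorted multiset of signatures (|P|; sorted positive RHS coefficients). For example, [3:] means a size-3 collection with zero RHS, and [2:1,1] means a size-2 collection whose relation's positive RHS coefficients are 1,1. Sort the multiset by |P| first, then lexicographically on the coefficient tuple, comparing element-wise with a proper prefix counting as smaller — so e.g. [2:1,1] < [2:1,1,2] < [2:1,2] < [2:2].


The 15 primitive collections of Σ (r=9, n=3):

  P = {2,5}:  v_{2} + v_{5} = 0 — sig = [2:]
  P = {4,8}:  v_{4} + v_{8} = 0 — sig = [2:]
  P = {6,7}:  v_{6} + v_{7} = 0 — sig = [2:]
  P = {0,7}:  v_{0} + v_{7} = v_{4} — sig = [2:1]
  P = {0,8}:  v_{0} + v_{8} = v_{6} — sig = [2:1]
  P = {1,4}:  v_{1} + v_{4} = v_{3} — sig = [2:1]
  P = {2,3}:  v_{2} + v_{3} = v_{8} — sig = [2:1]
  P = {3,4}:  v_{3} + v_{4} = v_{5} — sig = [2:1]
  P = {3,8}:  v_{3} + v_{8} = v_{1} — sig = [2:1]
  P = {4,6}:  v_{4} + v_{6} = v_{0} — sig = [2:1]
  P = {5,8}:  v_{5} + v_{8} = v_{3} — sig = [2:1]
  P = {0,1}:  v_{0} + v_{1} = v_{3} + v_{6} — sig = [2:1,1]
  P = {0,3}:  v_{0} + v_{3} = v_{5} + v_{6} — sig = [2:1,1]
  P = {1,2}:  v_{1} + v_{2} = 2·v_{8} — sig = [2:2]
  P = {1,5}:  v_{1} + v_{5} = 2·v_{3} — sig = [2:2]

Hence PRS(X_Σ) =
{ [2:] ×3,  [2:1] ×8,  [2:1,1] ×2,  [2:2] ×2 }


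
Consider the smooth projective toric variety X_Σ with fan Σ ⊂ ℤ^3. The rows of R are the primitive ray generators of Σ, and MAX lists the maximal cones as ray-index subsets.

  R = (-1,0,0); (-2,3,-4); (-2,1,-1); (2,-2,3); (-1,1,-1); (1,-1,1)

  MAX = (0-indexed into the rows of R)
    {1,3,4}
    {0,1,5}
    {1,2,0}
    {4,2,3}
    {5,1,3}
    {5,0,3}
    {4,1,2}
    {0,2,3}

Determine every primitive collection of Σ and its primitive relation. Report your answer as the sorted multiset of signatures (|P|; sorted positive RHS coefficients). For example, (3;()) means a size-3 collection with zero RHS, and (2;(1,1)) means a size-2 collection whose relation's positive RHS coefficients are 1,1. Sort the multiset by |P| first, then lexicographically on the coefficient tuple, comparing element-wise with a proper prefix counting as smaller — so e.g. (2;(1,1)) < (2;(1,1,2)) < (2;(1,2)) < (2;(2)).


5 collections generate NE(X_Σ); each relation:

  {4,5}:  v_{4} + v_{5} = 0 — sig = (2;())
  {0,4}:  v_{0} + v_{4} = v_{2} — sig = (2;(1))
  {2,5}:  v_{2} + v_{5} = v_{0} — sig = (2;(1))
  {0,1,3}:  v_{0} + v_{1} + v_{3} = v_{4} — sig = (3;(1))
  {1,2,3}:  v_{1} + v_{2} + v_{3} = 2·v_{4} — sig = (3;(2))

Signatures (|P|; sorted positive RHS coefficients), sorted:
[(2;()), (2;(1)), (2;(1)), (3;(1)), (3;(2))]


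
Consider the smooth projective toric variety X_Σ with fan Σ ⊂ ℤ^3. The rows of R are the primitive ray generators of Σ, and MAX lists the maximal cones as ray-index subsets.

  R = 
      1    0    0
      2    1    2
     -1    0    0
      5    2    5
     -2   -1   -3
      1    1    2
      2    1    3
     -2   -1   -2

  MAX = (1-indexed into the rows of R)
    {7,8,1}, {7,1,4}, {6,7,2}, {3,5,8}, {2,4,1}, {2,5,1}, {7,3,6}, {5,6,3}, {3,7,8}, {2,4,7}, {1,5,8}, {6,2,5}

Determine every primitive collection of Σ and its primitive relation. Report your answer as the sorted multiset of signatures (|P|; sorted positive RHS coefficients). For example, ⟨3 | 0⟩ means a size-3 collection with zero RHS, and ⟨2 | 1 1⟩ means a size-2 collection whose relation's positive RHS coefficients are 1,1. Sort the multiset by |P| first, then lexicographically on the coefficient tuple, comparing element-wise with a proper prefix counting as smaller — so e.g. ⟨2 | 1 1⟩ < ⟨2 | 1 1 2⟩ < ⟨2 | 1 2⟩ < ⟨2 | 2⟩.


Minimal non-faces — 11 found among 8 rays, 12 max cones:

  • {1,3}:  v_{1} + v_{3} = 0 — sig = ⟨2 | 0⟩
  • {2,8}:  v_{2} + v_{8} = 0 — sig = ⟨2 | 0⟩
  • {5,7}:  v_{5} + v_{7} = 0 — sig = ⟨2 | 0⟩
  • {1,6}:  v_{1} + v_{6} = v_{2} — sig = ⟨2 | 1⟩
  • {2,3}:  v_{2} + v_{3} = v_{6} — sig = ⟨2 | 1⟩
  • {6,8}:  v_{6} + v_{8} = v_{3} — sig = ⟨2 | 1⟩
  • {3,4}:  v_{3} + v_{4} = v_{2} + v_{7} — sig = ⟨2 | 1 1⟩
  • {4,5}:  v_{4} + v_{5} = v_{1} + v_{2} — sig = ⟨2 | 1 1⟩
  • {4,8}:  v_{4} + v_{8} = v_{1} + v_{7} — sig = ⟨2 | 1 1⟩
  • {4,6}:  v_{4} + v_{6} = 2·v_{2} + v_{7} — sig = ⟨2 | 1 2⟩
  • {1,2,7}:  v_{1} + v_{2} + v_{7} = v_{4} — sig = ⟨3 | 1⟩

Hence PRS(X_Σ) =
{ ⟨2 | 0⟩ ×3,  ⟨2 | 1⟩ ×3,  ⟨2 | 1 1⟩ ×3,  ⟨2 | 1 2⟩,  ⟨3 | 1⟩ }


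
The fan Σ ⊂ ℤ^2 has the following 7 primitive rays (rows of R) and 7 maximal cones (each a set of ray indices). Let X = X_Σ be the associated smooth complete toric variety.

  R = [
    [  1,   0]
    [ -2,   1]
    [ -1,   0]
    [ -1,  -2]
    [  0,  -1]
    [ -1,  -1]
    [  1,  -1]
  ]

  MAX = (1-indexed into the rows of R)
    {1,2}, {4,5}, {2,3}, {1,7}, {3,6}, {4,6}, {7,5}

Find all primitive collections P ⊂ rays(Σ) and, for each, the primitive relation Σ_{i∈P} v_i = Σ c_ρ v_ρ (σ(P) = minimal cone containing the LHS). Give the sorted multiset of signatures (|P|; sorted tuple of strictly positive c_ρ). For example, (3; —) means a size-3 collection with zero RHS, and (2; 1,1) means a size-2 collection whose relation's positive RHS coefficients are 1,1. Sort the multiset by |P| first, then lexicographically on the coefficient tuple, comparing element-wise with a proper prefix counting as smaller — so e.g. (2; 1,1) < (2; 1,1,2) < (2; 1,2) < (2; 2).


14 collections generate NE(X_Σ); each relation:

  • {1,3}:  v_{1} + v_{3} = 0 ; sig = (2; —)
  • {1,5}:  v_{1} + v_{5} = v_{7} ; sig = (2; 1)
  • {1,6}:  v_{1} + v_{6} = v_{5} ; sig = (2; 1)
  • {2,7}:  v_{2} + v_{7} = v_{3} ; sig = (2; 1)
  • {3,5}:  v_{3} + v_{5} = v_{6} ; sig = (2; 1)
  • {3,7}:  v_{3} + v_{7} = v_{5} ; sig = (2; 1)
  • {5,6}:  v_{5} + v_{6} = v_{4} ; sig = (2; 1)
  • {2,4}:  v_{2} + v_{4} = 2·v_{3} + v_{6} ; sig = (2; 1,2)
  • {1,4}:  v_{1} + v_{4} = 2·v_{5} ; sig = (2; 2)
  • {2,5}:  v_{2} + v_{5} = 2·v_{3} ; sig = (2; 2)
  • {3,4}:  v_{3} + v_{4} = 2·v_{6} ; sig = (2; 2)
  • {6,7}:  v_{6} + v_{7} = 2·v_{5} ; sig = (2; 2)
  • {2,6}:  v_{2} + v_{6} = 3·v_{3} ; sig = (2; 3)
  • {4,7}:  v_{4} + v_{7} = 3·v_{5} ; sig = (2; 3)

so the primitive-relation signature multiset is
[(2; —), (2; 1), (2; 1), (2; 1), (2; 1), (2; 1), (2; 1), (2; 1,2), (2; 2), (2; 2), (2; 2), (2; 2), (2; 3), (2; 3)]


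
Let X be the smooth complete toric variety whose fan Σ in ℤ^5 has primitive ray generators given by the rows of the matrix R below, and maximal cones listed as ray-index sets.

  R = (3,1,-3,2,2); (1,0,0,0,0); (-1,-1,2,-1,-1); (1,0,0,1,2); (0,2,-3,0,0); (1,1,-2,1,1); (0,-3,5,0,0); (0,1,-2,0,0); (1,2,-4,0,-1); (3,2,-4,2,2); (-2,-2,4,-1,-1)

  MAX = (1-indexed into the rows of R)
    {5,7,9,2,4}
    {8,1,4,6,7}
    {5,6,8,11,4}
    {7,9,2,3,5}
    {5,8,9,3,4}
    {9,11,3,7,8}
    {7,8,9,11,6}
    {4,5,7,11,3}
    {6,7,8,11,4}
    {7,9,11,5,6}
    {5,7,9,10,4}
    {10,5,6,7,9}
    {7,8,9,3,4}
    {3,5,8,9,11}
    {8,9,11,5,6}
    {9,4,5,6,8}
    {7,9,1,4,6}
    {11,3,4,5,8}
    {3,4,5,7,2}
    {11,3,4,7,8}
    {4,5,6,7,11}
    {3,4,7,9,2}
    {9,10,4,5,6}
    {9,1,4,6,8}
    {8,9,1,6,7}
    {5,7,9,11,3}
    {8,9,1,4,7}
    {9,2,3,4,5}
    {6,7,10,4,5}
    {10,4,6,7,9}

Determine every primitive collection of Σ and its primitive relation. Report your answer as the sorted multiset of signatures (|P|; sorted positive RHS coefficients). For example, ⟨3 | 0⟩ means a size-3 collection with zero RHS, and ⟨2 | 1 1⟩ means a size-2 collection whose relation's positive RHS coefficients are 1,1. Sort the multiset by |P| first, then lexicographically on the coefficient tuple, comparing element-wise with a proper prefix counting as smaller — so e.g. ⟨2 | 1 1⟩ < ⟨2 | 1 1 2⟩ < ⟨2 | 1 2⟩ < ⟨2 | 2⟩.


The 18 primitive collections of Σ (r=11, n=5):

  P={3,6}:  v_{3} + v_{6} = 0  ⟹  sig = ⟨2 | 0⟩
  P={1,5}:  v_{1} + v_{5} = v_{4} + v_{6} + v_{9}  ⟹  sig = ⟨2 | 1 1 1⟩
  P={1,11}:  v_{1} + v_{11} = v_{6} + v_{7} + v_{8}  ⟹  sig = ⟨2 | 1 1 1⟩
  P={2,8}:  v_{2} + v_{8} = v_{3} + v_{4} + v_{9}  ⟹  sig = ⟨2 | 1 1 1⟩
  P={2,11}:  v_{2} + v_{11} = v_{3} + v_{5} + v_{7}  ⟹  sig = ⟨2 | 1 1 1⟩
  P={8,10}:  v_{8} + v_{10} = v_{4} + v_{6} + v_{9}  ⟹  sig = ⟨2 | 1 1 1⟩
  P={10,11}:  v_{10} + v_{11} = v_{5} + v_{6} + v_{7}  ⟹  sig = ⟨2 | 1 1 1⟩
  P={1,3}:  v_{1} + v_{3} = v_{4} + v_{7} + v_{8} + v_{9}  ⟹  sig = ⟨2 | 1 1 1 1⟩
  P={2,6}:  v_{2} + v_{6} = v_{4} + v_{5} + v_{7} + v_{9}  ⟹  sig = ⟨2 | 1 1 1 1⟩
  P={3,10}:  v_{3} + v_{10} = v_{4} + v_{5} + v_{7} + v_{9}  ⟹  sig = ⟨2 | 1 1 1 1⟩
  P={1,2}:  v_{1} + v_{2} = 2·v_{4} + v_{7} + 2·v_{9}  ⟹  sig = ⟨2 | 1 2 2⟩
  P={1,10}:  v_{1} + v_{10} = 2·v_{4} + 2·v_{6} + v_{7} + 2·v_{9}  ⟹  sig = ⟨2 | 1 2 2 2⟩
  P={2,10}:  v_{2} + v_{10} = 2·v_{4} + 2·v_{5} + 2·v_{7} + 2·v_{9}  ⟹  sig = ⟨2 | 2 2 2 2⟩
  P={4,9,11}:  v_{4} + v_{9} + v_{11} = 0  ⟹  sig = ⟨3 | 0⟩
  P={5,7,8}:  v_{5} + v_{7} + v_{8} = 0  ⟹  sig = ⟨3 | 0⟩
  P={3,4,5,7,9}:  v_{3} + v_{4} + v_{5} + v_{7} + v_{9} = v_{2}  ⟹  sig = ⟨5 | 1⟩
  P={4,5,6,7,9}:  v_{4} + v_{5} + v_{6} + v_{7} + v_{9} = v_{10}  ⟹  sig = ⟨5 | 1⟩
  P={4,6,7,8,9}:  v_{4} + v_{6} + v_{7} + v_{8} + v_{9} = v_{1}  ⟹  sig = ⟨5 | 1⟩

so the primitive-relation signature multiset is
{ ⟨2 | 0⟩,  ⟨2 | 1 1 1⟩ ×6,  ⟨2 | 1 1 1 1⟩ ×3,  ⟨2 | 1 2 2⟩,  ⟨2 | 1 2 2 2⟩,  ⟨2 | 2 2 2 2⟩,  ⟨3 | 0⟩ ×2,  ⟨5 | 1⟩ ×3 }


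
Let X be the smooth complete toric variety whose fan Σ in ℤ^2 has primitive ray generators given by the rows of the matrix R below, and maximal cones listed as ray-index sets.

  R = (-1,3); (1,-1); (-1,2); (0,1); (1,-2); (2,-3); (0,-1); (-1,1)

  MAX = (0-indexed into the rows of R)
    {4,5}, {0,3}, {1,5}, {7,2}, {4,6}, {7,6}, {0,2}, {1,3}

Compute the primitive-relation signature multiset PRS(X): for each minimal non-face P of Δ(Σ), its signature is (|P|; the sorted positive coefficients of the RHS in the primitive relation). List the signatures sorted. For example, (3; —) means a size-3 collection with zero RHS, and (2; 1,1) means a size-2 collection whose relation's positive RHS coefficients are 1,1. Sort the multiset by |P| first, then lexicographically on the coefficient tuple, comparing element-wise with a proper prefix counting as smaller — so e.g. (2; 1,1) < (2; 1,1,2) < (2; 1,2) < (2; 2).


20 minimal non-faces of Δ(Σ) (on 8 rays):

  P = {1,7}:  v_{1} + v_{7} = 0  →  sig = (2; —)
  P = {2,4}:  v_{2} + v_{4} = 0  →  sig = (2; —)
  P = {3,6}:  v_{3} + v_{6} = 0  →  sig = (2; —)
  P = {0,4}:  v_{0} + v_{4} = v_{3}  →  sig = (2; 1)
  P = {0,6}:  v_{0} + v_{6} = v_{2}  →  sig = (2; 1)
  P = {1,2}:  v_{1} + v_{2} = v_{3}  →  sig = (2; 1)
  P = {1,4}:  v_{1} + v_{4} = v_{5}  →  sig = (2; 1)
  P = {1,6}:  v_{1} + v_{6} = v_{4}  →  sig = (2; 1)
  P = {2,3}:  v_{2} + v_{3} = v_{0}  →  sig = (2; 1)
  P = {2,5}:  v_{2} + v_{5} = v_{1}  →  sig = (2; 1)
  P = {2,6}:  v_{2} + v_{6} = v_{7}  →  sig = (2; 1)
  P = {3,4}:  v_{3} + v_{4} = v_{1}  →  sig = (2; 1)
  P = {3,7}:  v_{3} + v_{7} = v_{2}  →  sig = (2; 1)
  P = {4,7}:  v_{4} + v_{7} = v_{6}  →  sig = (2; 1)
  P = {5,7}:  v_{5} + v_{7} = v_{4}  →  sig = (2; 1)
  P = {0,5}:  v_{0} + v_{5} = v_{1} + v_{3}  →  sig = (2; 1,1)
  P = {0,1}:  v_{0} + v_{1} = 2·v_{3}  →  sig = (2; 2)
  P = {0,7}:  v_{0} + v_{7} = 2·v_{2}  →  sig = (2; 2)
  P = {3,5}:  v_{3} + v_{5} = 2·v_{1}  →  sig = (2; 2)
  P = {5,6}:  v_{5} + v_{6} = 2·v_{4}  →  sig = (2; 2)

Hence PRS(X_Σ) =
    (2; —)
    (2; —)
    (2; —)
    (2; 1)
    (2; 1)
    (2; 1)
    (2; 1)
    (2; 1)
    (2; 1)
    (2; 1)
    (2; 1)
    (2; 1)
    (2; 1)
    (2; 1)
    (2; 1)
    (2; 1,1)
    (2; 2)
    (2; 2)
    (2; 2)
    (2; 2)


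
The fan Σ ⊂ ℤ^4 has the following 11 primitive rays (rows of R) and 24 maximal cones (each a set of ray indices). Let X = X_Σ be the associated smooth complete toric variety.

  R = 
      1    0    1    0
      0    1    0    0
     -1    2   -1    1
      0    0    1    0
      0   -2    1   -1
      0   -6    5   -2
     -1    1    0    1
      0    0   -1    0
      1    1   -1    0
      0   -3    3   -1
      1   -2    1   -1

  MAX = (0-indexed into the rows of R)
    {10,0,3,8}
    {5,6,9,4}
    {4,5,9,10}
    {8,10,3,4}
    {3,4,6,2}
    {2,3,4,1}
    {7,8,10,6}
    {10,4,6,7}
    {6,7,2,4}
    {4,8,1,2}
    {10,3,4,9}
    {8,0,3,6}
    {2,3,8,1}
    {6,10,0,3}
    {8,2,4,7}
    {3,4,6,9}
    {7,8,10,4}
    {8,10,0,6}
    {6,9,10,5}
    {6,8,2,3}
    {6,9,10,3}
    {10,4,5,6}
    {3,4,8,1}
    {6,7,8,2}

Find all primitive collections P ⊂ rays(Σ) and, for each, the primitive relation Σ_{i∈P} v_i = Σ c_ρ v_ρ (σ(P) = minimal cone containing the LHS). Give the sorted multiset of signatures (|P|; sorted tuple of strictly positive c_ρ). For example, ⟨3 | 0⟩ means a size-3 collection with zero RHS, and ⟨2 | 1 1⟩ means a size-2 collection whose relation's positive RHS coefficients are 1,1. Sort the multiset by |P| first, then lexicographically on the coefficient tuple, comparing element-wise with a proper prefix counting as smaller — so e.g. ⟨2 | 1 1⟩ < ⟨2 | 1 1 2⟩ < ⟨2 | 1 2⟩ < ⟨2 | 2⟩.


25 minimal non-faces of Δ(Σ) (on 11 rays):

  P={2,10}:  v_{2} + v_{10} = 0  so sig = ⟨2 | 0⟩
  P={3,7}:  v_{3} + v_{7} = 0  so sig = ⟨2 | 0⟩
  P={0,4}:  v_{0} + v_{4} = v_{3} + v_{10}  so sig = ⟨2 | 1 1⟩
  P={1,6}:  v_{1} + v_{6} = v_{2} + v_{3}  so sig = ⟨2 | 1 1⟩
  P={5,8}:  v_{5} + v_{8} = v_{9} + v_{10}  so sig = ⟨2 | 1 1⟩
  P={8,9}:  v_{8} + v_{9} = v_{3} + v_{10}  so sig = ⟨2 | 1 1⟩
  P={0,2}:  v_{0} + v_{2} = v_{3} + v_{6} + v_{8}  so sig = ⟨2 | 1 1 1⟩
  P={0,7}:  v_{0} + v_{7} = v_{6} + v_{8} + v_{10}  so sig = ⟨2 | 1 1 1⟩
  P={1,5}:  v_{1} + v_{5} = v_{3} + v_{4} + v_{9}  so sig = ⟨2 | 1 1 1⟩
  P={1,7}:  v_{1} + v_{7} = v_{2} + v_{4} + v_{8}  so sig = ⟨2 | 1 1 1⟩
  P={1,10}:  v_{1} + v_{10} = v_{3} + v_{4} + v_{8}  so sig = ⟨2 | 1 1 1⟩
  P={2,5}:  v_{2} + v_{5} = v_{4} + v_{6} + v_{9}  so sig = ⟨2 | 1 1 1⟩
  P={2,9}:  v_{2} + v_{9} = v_{3} + v_{4} + v_{6}  so sig = ⟨2 | 1 1 1⟩
  P={7,9}:  v_{7} + v_{9} = v_{4} + v_{6} + v_{10}  so sig = ⟨2 | 1 1 1⟩
  P={0,5}:  v_{0} + v_{5} = v_{3} + v_{6} + v_{9} + 2·v_{10}  so sig = ⟨2 | 1 1 1 2⟩
  P={0,1}:  v_{0} + v_{1} = 2·v_{3} + v_{8}  so sig = ⟨2 | 1 2⟩
  P={1,9}:  v_{1} + v_{9} = 2·v_{3} + v_{4}  so sig = ⟨2 | 1 2⟩
  P={0,9}:  v_{0} + v_{9} = 2·v_{3} + v_{6} + 2·v_{10}  so sig = ⟨2 | 1 2 2⟩
  P={3,5}:  v_{3} + v_{5} = 2·v_{9}  so sig = ⟨2 | 2⟩
  P={5,7}:  v_{5} + v_{7} = 2·v_{4} + 2·v_{6} + 2·v_{10}  so sig = ⟨2 | 2 2 2⟩
  P={4,6,8}:  v_{4} + v_{6} + v_{8} = 0  so sig = ⟨3 | 0⟩
  P={2,3,4,8}:  v_{2} + v_{3} + v_{4} + v_{8} = v_{1}  so sig = ⟨4 | 1⟩
  P={3,4,6,10}:  v_{3} + v_{4} + v_{6} + v_{10} = v_{9}  so sig = ⟨4 | 1⟩
  P={3,6,8,10}:  v_{3} + v_{6} + v_{8} + v_{10} = v_{0}  so sig = ⟨4 | 1⟩
  P={4,6,9,10}:  v_{4} + v_{6} + v_{9} + v_{10} = v_{5}  so sig = ⟨4 | 1⟩

so the primitive-relation signature multiset is
{ ⟨2 | 0⟩ ×2,  ⟨2 | 1 1⟩ ×4,  ⟨2 | 1 1 1⟩ ×8,  ⟨2 | 1 1 1 2⟩,  ⟨2 | 1 2⟩ ×2,  ⟨2 | 1 2 2⟩,  ⟨2 | 2⟩,  ⟨2 | 2 2 2⟩,  ⟨3 | 0⟩,  ⟨4 | 1⟩ ×4 }


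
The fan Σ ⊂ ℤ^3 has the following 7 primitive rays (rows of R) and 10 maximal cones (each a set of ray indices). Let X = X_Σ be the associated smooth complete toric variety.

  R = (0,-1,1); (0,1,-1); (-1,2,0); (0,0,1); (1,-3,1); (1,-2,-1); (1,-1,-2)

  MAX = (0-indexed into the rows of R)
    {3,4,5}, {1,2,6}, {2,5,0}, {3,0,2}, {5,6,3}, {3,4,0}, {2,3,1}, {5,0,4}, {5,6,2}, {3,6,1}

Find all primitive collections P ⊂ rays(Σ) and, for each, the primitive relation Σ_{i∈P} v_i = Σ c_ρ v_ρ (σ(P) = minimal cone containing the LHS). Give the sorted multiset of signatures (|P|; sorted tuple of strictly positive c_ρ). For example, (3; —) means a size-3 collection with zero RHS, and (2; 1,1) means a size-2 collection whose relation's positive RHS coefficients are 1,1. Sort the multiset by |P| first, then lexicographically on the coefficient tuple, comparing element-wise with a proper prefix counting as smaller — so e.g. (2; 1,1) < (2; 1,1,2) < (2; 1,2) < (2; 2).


9 collections generate NE(X_Σ); each relation:

  {0,1}:  v_{0} + v_{1} = 0  ⟹  sig = (2; —)
  {0,6}:  v_{0} + v_{6} = v_{5}  ⟹  sig = (2; 1)
  {1,5}:  v_{1} + v_{5} = v_{6}  ⟹  sig = (2; 1)
  {2,4}:  v_{2} + v_{4} = v_{0}  ⟹  sig = (2; 1)
  {1,4}:  v_{1} + v_{4} = v_{3} + v_{5}  ⟹  sig = (2; 1,1)
  {4,6}:  v_{4} + v_{6} = v_{3} + 2·v_{5}  ⟹  sig = (2; 1,2)
  {2,3,5}:  v_{2} + v_{3} + v_{5} = 0  ⟹  sig = (3; —)
  {0,3,5}:  v_{0} + v_{3} + v_{5} = v_{4}  ⟹  sig = (3; 1)
  {2,3,6}:  v_{2} + v_{3} + v_{6} = v_{1}  ⟹  sig = (3; 1)

so the primitive-relation signature multiset is
    (2; —)
    (2; 1)
    (2; 1)
    (2; 1)
    (2; 1,1)
    (2; 1,2)
    (3; —)
    (3; 1)
    (3; 1)


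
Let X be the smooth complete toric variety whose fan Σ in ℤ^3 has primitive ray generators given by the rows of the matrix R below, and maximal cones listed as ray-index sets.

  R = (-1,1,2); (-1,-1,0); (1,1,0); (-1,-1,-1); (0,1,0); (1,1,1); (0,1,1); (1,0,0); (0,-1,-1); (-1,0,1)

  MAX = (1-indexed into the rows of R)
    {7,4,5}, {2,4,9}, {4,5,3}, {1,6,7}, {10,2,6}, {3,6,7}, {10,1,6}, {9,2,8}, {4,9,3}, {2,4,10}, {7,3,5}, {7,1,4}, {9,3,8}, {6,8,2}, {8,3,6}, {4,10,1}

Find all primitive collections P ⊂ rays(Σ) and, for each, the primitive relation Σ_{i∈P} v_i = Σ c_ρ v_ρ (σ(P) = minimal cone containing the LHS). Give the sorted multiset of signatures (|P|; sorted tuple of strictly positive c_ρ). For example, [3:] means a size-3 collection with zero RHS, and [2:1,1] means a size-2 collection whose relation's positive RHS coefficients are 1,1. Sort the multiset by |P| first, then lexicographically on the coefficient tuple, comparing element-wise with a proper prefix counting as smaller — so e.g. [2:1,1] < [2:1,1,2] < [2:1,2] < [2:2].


22 collections generate NE(X_Σ); each relation:

  P = {2,3}:  v_{2} + v_{3} = 0  ⇒ sig = [2:]
  P = {4,6}:  v_{4} + v_{6} = 0  ⇒ sig = [2:]
  P = {7,9}:  v_{7} + v_{9} = 0  ⇒ sig = [2:]
  P = {1,9}:  v_{1} + v_{9} = v_{10}  ⇒ sig = [2:1]
  P = {2,7}:  v_{2} + v_{7} = v_{10}  ⇒ sig = [2:1]
  P = {3,10}:  v_{3} + v_{10} = v_{7}  ⇒ sig = [2:1]
  P = {4,8}:  v_{4} + v_{8} = v_{9}  ⇒ sig = [2:1]
  P = {5,8}:  v_{5} + v_{8} = v_{3}  ⇒ sig = [2:1]
  P = {6,9}:  v_{6} + v_{9} = v_{8}  ⇒ sig = [2:1]
  P = {7,8}:  v_{7} + v_{8} = v_{6}  ⇒ sig = [2:1]
  P = {7,10}:  v_{7} + v_{10} = v_{1}  ⇒ sig = [2:1]
  P = {9,10}:  v_{9} + v_{10} = v_{2}  ⇒ sig = [2:1]
  P = {1,8}:  v_{1} + v_{8} = v_{6} + v_{10}  ⇒ sig = [2:1,1]
  P = {2,5}:  v_{2} + v_{5} = v_{4} + v_{7}  ⇒ sig = [2:1,1]
  P = {5,6}:  v_{5} + v_{6} = v_{3} + v_{7}  ⇒ sig = [2:1,1]
  P = {5,9}:  v_{5} + v_{9} = v_{3} + v_{4}  ⇒ sig = [2:1,1]
  P = {8,10}:  v_{8} + v_{10} = v_{2} + v_{6}  ⇒ sig = [2:1,1]
  P = {5,10}:  v_{5} + v_{10} = v_{4} + 2·v_{7}  ⇒ sig = [2:1,2]
  P = {1,5}:  v_{1} + v_{5} = v_{4} + 3·v_{7}  ⇒ sig = [2:1,3]
  P = {1,2}:  v_{1} + v_{2} = 2·v_{10}  ⇒ sig = [2:2]
  P = {1,3}:  v_{1} + v_{3} = 2·v_{7}  ⇒ sig = [2:2]
  P = {3,4,7}:  v_{3} + v_{4} + v_{7} = v_{5}  ⇒ sig = [3:1]

Signatures (|P|; sorted positive RHS coefficients), sorted:
    |P|=2: 21 collections, coeffs (), (), (), (1), (1), (1), (1), (1), (1), (1), (1), (1), (1,1), (1,1), (1,1), (1,1), (1,1), (1,2), (1,3), (2), (2)
    |P|=3: 1 collection, coeffs (1)


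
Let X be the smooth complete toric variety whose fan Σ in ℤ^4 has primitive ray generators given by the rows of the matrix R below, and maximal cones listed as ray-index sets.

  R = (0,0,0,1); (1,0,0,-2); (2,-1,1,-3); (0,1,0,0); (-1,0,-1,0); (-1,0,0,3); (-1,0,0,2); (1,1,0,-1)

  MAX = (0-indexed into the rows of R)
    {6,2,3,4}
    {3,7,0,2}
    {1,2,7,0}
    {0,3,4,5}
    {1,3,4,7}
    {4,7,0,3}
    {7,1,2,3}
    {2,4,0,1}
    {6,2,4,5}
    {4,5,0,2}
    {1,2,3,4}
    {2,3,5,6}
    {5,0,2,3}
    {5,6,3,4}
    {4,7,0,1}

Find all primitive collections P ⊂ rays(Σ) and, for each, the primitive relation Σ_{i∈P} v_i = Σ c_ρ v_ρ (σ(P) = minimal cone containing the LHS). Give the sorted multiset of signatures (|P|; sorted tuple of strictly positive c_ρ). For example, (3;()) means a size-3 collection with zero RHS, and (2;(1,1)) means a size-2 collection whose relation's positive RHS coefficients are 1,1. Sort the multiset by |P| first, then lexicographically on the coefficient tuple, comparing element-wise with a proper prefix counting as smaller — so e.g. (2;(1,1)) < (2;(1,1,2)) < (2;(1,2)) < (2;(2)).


Δ(Σ) — 8 vertices, 9 min non-faces:

  P = {1,6}:  v_{1} + v_{6} = 0 — sig = (2;())
  P = {0,6}:  v_{0} + v_{6} = v_{5} — sig = (2;(1))
  P = {1,5}:  v_{1} + v_{5} = v_{0} — sig = (2;(1))
  P = {6,7}:  v_{6} + v_{7} = v_{0} + v_{3} — sig = (2;(1,1))
  P = {5,7}:  v_{5} + v_{7} = 2·v_{0} + v_{3} — sig = (2;(1,2))
  P = {0,1,3}:  v_{0} + v_{1} + v_{3} = v_{7} — sig = (3;(1))
  P = {2,4,7}:  v_{2} + v_{4} + v_{7} = 2·v_{1} — sig = (3;(2))
  P = {2,3,4,5}:  v_{2} + v_{3} + v_{4} + v_{5} = 0 — sig = (4;())
  P = {0,2,3,4}:  v_{0} + v_{2} + v_{3} + v_{4} = v_{1} — sig = (4;(1))

so the primitive-relation signature multiset is
{ (2;()),  (2;(1)) ×2,  (2;(1,1)),  (2;(1,2)),  (3;(1)),  (3;(2)),  (4;()),  (4;(1)) }


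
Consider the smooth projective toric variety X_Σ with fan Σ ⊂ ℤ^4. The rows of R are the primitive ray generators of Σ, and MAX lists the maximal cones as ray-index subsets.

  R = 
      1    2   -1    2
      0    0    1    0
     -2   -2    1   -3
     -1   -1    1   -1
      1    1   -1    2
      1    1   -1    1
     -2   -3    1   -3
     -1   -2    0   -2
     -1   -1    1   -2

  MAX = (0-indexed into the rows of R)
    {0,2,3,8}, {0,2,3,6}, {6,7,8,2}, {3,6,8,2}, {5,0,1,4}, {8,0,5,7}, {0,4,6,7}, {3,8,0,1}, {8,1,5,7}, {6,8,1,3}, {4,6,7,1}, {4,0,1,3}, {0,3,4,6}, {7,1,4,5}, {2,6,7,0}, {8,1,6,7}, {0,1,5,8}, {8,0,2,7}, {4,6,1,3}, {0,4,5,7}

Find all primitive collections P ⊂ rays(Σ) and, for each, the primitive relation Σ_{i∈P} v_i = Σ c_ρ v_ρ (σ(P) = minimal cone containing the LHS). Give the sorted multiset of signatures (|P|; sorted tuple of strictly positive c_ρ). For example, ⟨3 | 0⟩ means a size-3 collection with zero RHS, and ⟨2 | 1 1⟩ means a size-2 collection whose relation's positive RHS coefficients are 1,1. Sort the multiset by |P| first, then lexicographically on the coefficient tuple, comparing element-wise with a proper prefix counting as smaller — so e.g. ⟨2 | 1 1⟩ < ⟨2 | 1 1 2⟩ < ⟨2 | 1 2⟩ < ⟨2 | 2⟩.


10 minimal non-faces of Δ(Σ) (on 9 rays):

  P = {3,5}:  v_{3} + v_{5} = 0 — sig = ⟨2 | 0⟩
  P = {4,8}:  v_{4} + v_{8} = 0 — sig = ⟨2 | 0⟩
  P = {3,7}:  v_{3} + v_{7} = v_{6} — sig = ⟨2 | 1⟩
  P = {5,6}:  v_{5} + v_{6} = v_{7} — sig = ⟨2 | 1⟩
  P = {1,2}:  v_{1} + v_{2} = v_{3} + v_{8} — sig = ⟨2 | 1 1⟩
  P = {2,4}:  v_{2} + v_{4} = v_{0} + v_{6} — sig = ⟨2 | 1 1⟩
  P = {2,5}:  v_{2} + v_{5} = v_{0} + v_{7} + v_{8} — sig = ⟨2 | 1 1 1⟩
  P = {0,1,7}:  v_{0} + v_{1} + v_{7} = 0 — sig = ⟨3 | 0⟩
  P = {0,1,6}:  v_{0} + v_{1} + v_{6} = v_{3} — sig = ⟨3 | 1⟩
  P = {0,6,8}:  v_{0} + v_{6} + v_{8} = v_{2} — sig = ⟨3 | 1⟩

so the primitive-relation signature multiset is
[⟨2 | 0⟩, ⟨2 | 0⟩, ⟨2 | 1⟩, ⟨2 | 1⟩, ⟨2 | 1 1⟩, ⟨2 | 1 1⟩, ⟨2 | 1 1 1⟩, ⟨3 | 0⟩, ⟨3 | 1⟩, ⟨3 | 1⟩]


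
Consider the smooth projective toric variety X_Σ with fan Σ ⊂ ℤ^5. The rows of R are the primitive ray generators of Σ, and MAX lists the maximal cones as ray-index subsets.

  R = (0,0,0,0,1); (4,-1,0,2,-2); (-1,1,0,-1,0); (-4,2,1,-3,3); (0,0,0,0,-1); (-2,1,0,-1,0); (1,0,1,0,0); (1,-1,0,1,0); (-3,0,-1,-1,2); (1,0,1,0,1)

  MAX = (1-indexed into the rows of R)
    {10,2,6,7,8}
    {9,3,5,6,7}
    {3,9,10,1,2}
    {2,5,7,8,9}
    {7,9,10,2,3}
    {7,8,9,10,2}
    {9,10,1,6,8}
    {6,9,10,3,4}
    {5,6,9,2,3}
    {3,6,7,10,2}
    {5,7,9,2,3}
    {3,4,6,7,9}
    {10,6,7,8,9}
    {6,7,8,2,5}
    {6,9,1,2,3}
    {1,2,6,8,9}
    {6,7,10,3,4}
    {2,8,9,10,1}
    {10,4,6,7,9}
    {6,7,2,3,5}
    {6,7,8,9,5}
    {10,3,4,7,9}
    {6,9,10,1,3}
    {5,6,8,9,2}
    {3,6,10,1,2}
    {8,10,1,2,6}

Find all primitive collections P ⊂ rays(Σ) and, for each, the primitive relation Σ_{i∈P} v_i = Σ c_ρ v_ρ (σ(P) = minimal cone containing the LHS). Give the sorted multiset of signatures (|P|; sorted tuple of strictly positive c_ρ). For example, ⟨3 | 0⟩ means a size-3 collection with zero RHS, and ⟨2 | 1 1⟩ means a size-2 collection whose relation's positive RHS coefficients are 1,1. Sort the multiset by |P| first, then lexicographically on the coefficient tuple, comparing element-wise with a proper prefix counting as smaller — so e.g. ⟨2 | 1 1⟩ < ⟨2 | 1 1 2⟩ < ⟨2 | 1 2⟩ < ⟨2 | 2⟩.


11 collections generate NE(X_Σ); each relation:

  • {1,5}:  v_{1} + v_{5} = 0  ⟹  sig = ⟨2 | 0⟩
  • {3,8}:  v_{3} + v_{8} = 0  ⟹  sig = ⟨2 | 0⟩
  • {1,7}:  v_{1} + v_{7} = v_{10}  ⟹  sig = ⟨2 | 1⟩
  • {5,10}:  v_{5} + v_{10} = v_{7}  ⟹  sig = ⟨2 | 1⟩
  • {2,4}:  v_{2} + v_{4} = v_{3} + v_{10}  ⟹  sig = ⟨2 | 1 1⟩
  • {4,8}:  v_{4} + v_{8} = v_{6} + v_{7} + v_{9} + v_{10}  ⟹  sig = ⟨2 | 1 1 1 1⟩
  • {1,4}:  v_{1} + v_{4} = v_{3} + v_{6} + v_{9} + 2·v_{10}  ⟹  sig = ⟨2 | 1 1 1 2⟩
  • {4,5}:  v_{4} + v_{5} = v_{3} + v_{6} + 2·v_{7} + v_{9}  ⟹  sig = ⟨2 | 1 1 1 2⟩
  • {2,6,7,9}:  v_{2} + v_{6} + v_{7} + v_{9} = 0  ⟹  sig = ⟨4 | 0⟩
  • {2,6,9,10}:  v_{2} + v_{6} + v_{9} + v_{10} = v_{1}  ⟹  sig = ⟨4 | 1⟩
  • {3,6,7,9,10}:  v_{3} + v_{6} + v_{7} + v_{9} + v_{10} = v_{4}  ⟹  sig = ⟨5 | 1⟩

Sorted signature multiset PRS(X):
{ ⟨2 | 0⟩ ×2,  ⟨2 | 1⟩ ×2,  ⟨2 | 1 1⟩,  ⟨2 | 1 1 1 1⟩,  ⟨2 | 1 1 1 2⟩ ×2,  ⟨4 | 0⟩,  ⟨4 | 1⟩,  ⟨5 | 1⟩ }


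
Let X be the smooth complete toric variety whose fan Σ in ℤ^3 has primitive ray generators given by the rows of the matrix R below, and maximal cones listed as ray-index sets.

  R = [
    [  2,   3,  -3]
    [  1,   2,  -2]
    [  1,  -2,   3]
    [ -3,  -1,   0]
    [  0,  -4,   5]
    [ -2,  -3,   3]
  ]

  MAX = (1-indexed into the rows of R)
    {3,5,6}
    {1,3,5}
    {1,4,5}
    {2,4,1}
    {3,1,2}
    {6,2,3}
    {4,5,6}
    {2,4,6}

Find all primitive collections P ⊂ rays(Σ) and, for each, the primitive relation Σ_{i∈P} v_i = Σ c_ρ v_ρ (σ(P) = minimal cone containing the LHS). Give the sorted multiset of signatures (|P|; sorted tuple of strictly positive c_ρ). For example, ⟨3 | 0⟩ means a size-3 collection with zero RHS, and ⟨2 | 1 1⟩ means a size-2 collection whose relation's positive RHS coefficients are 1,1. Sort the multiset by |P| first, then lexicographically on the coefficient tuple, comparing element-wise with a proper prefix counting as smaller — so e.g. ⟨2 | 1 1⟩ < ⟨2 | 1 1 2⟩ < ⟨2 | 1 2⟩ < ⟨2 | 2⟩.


Δ(Σ) — 6 vertices, 3 min non-faces:

  {1,6}:  v_{1} + v_{6} = 0 — sig = ⟨2 | 0⟩
  {2,5}:  v_{2} + v_{5} = v_{3} — sig = ⟨2 | 1⟩
  {3,4}:  v_{3} + v_{4} = v_{6} — sig = ⟨2 | 1⟩

so the primitive-relation signature multiset is
    |P|=2: 3 collections, coeffs (), (1), (1)


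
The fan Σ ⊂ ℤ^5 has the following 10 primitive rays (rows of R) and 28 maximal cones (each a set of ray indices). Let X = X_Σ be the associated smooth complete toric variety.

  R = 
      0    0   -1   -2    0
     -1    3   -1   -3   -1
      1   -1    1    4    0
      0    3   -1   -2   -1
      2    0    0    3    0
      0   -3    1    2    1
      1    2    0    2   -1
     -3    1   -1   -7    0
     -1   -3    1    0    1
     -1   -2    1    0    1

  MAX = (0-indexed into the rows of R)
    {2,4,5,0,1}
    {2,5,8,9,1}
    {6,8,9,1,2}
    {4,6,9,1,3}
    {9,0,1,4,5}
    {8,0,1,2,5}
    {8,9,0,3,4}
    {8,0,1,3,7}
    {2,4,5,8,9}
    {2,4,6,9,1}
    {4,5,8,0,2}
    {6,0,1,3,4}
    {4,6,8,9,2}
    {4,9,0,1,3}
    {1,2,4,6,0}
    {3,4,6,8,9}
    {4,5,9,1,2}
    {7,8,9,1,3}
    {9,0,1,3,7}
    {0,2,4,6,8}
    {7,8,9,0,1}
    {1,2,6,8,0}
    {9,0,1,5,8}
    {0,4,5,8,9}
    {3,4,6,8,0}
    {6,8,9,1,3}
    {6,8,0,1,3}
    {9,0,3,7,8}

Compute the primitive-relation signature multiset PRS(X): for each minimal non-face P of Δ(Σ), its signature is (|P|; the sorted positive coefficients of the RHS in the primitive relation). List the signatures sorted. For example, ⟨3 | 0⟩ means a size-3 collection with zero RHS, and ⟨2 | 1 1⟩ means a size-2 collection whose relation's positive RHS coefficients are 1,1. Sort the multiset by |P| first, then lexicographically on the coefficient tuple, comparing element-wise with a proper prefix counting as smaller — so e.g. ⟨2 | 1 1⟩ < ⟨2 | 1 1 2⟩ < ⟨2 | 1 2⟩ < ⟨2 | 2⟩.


11 minimal non-faces of Δ(Σ) (on 10 rays):

  P={3,5}:  v_{3} + v_{5} = 0  ⇒ sig = ⟨2 | 0⟩
  P={2,3}:  v_{2} + v_{3} = v_{6}  ⇒ sig = ⟨2 | 1⟩
  P={5,6}:  v_{5} + v_{6} = v_{2}  ⇒ sig = ⟨2 | 1⟩
  P={2,7}:  v_{2} + v_{7} = v_{1} + v_{8}  ⇒ sig = ⟨2 | 1 1⟩
  P={4,7}:  v_{4} + v_{7} = v_{0} + v_{3} + v_{9}  ⇒ sig = ⟨2 | 1 1 1⟩
  P={6,7}:  v_{6} + v_{7} = v_{1} + v_{3} + v_{8}  ⇒ sig = ⟨2 | 1 1 1⟩
  P={5,7}:  v_{5} + v_{7} = v_{0} + v_{1} + v_{8} + v_{9}  ⇒ sig = ⟨2 | 1 1 1 1⟩
  P={0,6,9}:  v_{0} + v_{6} + v_{9} = 0  ⇒ sig = ⟨3 | 0⟩
  P={1,4,8}:  v_{1} + v_{4} + v_{8} = 0  ⇒ sig = ⟨3 | 0⟩
  P={0,2,9}:  v_{0} + v_{2} + v_{9} = v_{5}  ⇒ sig = ⟨3 | 1⟩
  P={0,1,3,8,9}:  v_{0} + v_{1} + v_{3} + v_{8} + v_{9} = v_{7}  ⇒ sig = ⟨5 | 1⟩

Signatures (|P|; sorted positive RHS coefficients), sorted:
{ ⟨2 | 0⟩,  ⟨2 | 1⟩ ×2,  ⟨2 | 1 1⟩,  ⟨2 | 1 1 1⟩ ×2,  ⟨2 | 1 1 1 1⟩,  ⟨3 | 0⟩ ×2,  ⟨3 | 1⟩,  ⟨5 | 1⟩ }


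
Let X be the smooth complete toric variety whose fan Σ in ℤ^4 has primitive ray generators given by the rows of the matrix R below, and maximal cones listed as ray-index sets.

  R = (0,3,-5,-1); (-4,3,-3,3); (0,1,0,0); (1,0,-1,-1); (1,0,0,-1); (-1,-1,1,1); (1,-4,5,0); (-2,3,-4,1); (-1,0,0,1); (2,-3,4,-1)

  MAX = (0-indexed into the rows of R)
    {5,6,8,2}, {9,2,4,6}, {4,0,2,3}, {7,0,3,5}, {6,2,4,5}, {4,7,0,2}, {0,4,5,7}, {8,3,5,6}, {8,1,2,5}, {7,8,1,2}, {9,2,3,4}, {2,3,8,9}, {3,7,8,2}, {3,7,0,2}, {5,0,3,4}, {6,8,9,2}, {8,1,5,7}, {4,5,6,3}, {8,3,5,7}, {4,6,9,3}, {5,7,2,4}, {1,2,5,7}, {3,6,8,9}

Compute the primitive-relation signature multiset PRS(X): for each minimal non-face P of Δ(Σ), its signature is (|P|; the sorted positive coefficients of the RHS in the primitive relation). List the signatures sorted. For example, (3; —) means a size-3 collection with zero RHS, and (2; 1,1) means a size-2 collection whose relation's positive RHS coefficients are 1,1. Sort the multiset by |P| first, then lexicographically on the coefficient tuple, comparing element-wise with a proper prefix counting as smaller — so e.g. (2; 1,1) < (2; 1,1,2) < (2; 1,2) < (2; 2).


The 17 primitive collections of Σ (r=10, n=4):

  {4,8}:  v_{4} + v_{8} = 0  so sig = (2; —)
  {7,9}:  v_{7} + v_{9} = 0  so sig = (2; —)
  {5,9}:  v_{5} + v_{9} = v_{6}  so sig = (2; 1)
  {6,7}:  v_{6} + v_{7} = v_{5}  so sig = (2; 1)
  {0,8}:  v_{0} + v_{8} = v_{3} + v_{7}  so sig = (2; 1,1)
  {0,9}:  v_{0} + v_{9} = v_{3} + v_{4}  so sig = (2; 1,1)
  {1,3}:  v_{1} + v_{3} = v_{7} + v_{8}  so sig = (2; 1,1)
  {0,6}:  v_{0} + v_{6} = v_{3} + v_{4} + v_{5}  so sig = (2; 1,1,1)
  {1,4}:  v_{1} + v_{4} = v_{2} + v_{5} + v_{7}  so sig = (2; 1,1,1)
  {1,9}:  v_{1} + v_{9} = v_{2} + v_{5} + v_{8}  so sig = (2; 1,1,1)
  {1,6}:  v_{1} + v_{6} = v_{2} + 2·v_{5} + v_{8}  so sig = (2; 1,1,2)
  {0,1}:  v_{0} + v_{1} = 2·v_{7}  so sig = (2; 2)
  {2,3,5}:  v_{2} + v_{3} + v_{5} = 0  so sig = (3; —)
  {2,3,6}:  v_{2} + v_{3} + v_{6} = v_{9}  so sig = (3; 1)
  {3,4,7}:  v_{3} + v_{4} + v_{7} = v_{0}  so sig = (3; 1)
  {0,2,5}:  v_{0} + v_{2} + v_{5} = v_{4} + v_{7}  so sig = (3; 1,1)
  {2,5,7,8}:  v_{2} + v_{5} + v_{7} + v_{8} = v_{1}  so sig = (4; 1)

Sorted signature multiset PRS(X):
    |P|=2: 12 collections, coeffs (), (), (1), (1), (1,1), (1,1), (1,1), (1,1,1), (1,1,1), (1,1,1), (1,1,2), (2)
    |P|=3: 4 collections, coeffs (), (1), (1), (1,1)
    |P|=4: 1 collection, coeffs (1)
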